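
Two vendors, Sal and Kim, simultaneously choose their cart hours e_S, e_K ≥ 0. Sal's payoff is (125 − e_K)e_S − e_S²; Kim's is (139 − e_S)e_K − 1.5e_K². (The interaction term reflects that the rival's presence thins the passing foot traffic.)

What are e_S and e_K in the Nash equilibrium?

Expanding Sal's payoff: 125e_S − e_Ke_S − e_S².
∂π/∂e_S = 125 − e_K − 2e_S = 0, so e_S = 62.5 − 0.5e_K.
Likewise for Kim: e_K = 139/3 − (1/3)e_S.
Plugging e_K into Sal's best response: e_S = 62.5 − 0.5(139/3 − (1/3)e_S) ⇒ (5/6)e_S = 118/3, so e_S = 47.2.
Then e_K = 139/3 − (1/3)·47.2 = 30.6.

47.2, 30.6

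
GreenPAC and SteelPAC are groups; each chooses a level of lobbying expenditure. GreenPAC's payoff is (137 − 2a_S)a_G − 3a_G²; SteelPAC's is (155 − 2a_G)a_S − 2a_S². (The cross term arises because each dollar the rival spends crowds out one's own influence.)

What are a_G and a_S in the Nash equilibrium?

11.9, 32.8

Expanding GreenPAC's payoff: 137a_G − 2a_Sa_G − 3a_G².
∂π/∂a_G = 137 − 2a_S − 6a_G = 0, so a_G = 137/6 − (1/3)a_S.
Likewise for SteelPAC: a_S = 38.75 − 0.5a_G.
Solving the two reaction functions simultaneously: (1 − (−1/3)(−0.5))a_G = 137/6 − (1/3)·38.75, so (5/6)a_G = 119/12 and a_G = 11.9.
Then a_S = 38.75 − 0.5·11.9 = 32.8.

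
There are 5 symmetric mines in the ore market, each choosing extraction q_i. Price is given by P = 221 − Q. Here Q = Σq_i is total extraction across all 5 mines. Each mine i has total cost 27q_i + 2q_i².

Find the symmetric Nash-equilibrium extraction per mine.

A representative mine's profit is π_i = q_i(221 − Q) − 27q_i − 2q_i², with Q = q_i + Σ_{j≠i} q_j.
First-order condition: 194 − 6q_i − Σ_{j≠i} q_j = 0.
With identical mines, set every q_j = q: then 194 − 6q − 4q = 0, i.e. q = 194/10 = 19.4.

19.4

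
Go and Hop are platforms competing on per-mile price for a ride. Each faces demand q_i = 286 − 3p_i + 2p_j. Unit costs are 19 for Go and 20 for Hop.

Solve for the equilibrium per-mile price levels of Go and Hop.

85.9375, 86.3125

Go's profit: π = (p_{Go} − 19)(286 − 3p_{Go} + 2p_{Hop}).
∂π/∂p_{Go} = 343 − 6p_{Go} + 2p_{Hop} = 0 ⇒ p_{Go} = 343/6 + (1/3)p_{Hop}.
Similarly p_{Hop} = 173/3 + (1/3)p_{Go}.
Substituting the second reaction function into the first: p_{Go} = 343/6 + (1/3)(173/3 + (1/3)p_{Go}), which gives (8/9)p_{Go} = 1375/18 ⇒ p_{Go} = 85.9375.
Then p_{Hop} = 173/3 + (1/3)·85.9375 = 86.3125.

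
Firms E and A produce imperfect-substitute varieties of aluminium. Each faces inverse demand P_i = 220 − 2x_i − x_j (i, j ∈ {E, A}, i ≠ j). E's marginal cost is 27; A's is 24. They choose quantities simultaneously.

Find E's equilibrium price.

103.8

Firm E's profit: π = x_E(220 − 2x_E − x_A) − 27x_E.
∂π/∂x_E = 193 − 4x_E − x_A = 0 ⇒ x_E = 48.25 − 0.25x_A.
Similarly x_A = 49 − 0.25x_E.
Solving the two reaction functions simultaneously: (1 − (−0.25)(−0.25))x_E = 48.25 − 0.25·49, so 0.9375x_E = 36 and x_E = 38.4.
Then x_A = 49 − 0.25·38.4 = 39.4.
P_E = 220 − 2·38.4 − 39.4 = 103.8.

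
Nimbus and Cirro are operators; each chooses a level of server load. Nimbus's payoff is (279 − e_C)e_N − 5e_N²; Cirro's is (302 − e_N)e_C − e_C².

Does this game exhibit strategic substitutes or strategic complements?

Expanding Nimbus's payoff: 279e_N − e_Ce_N − 5e_N².
∂π/∂e_N = 279 − e_C − 10e_N = 0, so e_N = 27.9 − 0.1e_C.
The best-response slope de_N/de_C = −0.1 < 0: the reaction function is downward-sloping, so the choices are strategic substitutes.

strategic substitutes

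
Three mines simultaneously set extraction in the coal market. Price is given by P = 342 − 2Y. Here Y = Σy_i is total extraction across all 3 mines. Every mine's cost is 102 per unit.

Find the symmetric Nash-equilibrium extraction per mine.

30

A representative mine's profit is π_i = y_i(342 − 2Y) − 102y_i, with Y = y_i + Σ_{j≠i} y_j.
First-order condition: 240 − 4y_i − 2Σ_{j≠i} y_j = 0.
With identical mines, set every y_j = y: then 240 − 4y − 4y = 0, i.e. y = 240/8 = 30.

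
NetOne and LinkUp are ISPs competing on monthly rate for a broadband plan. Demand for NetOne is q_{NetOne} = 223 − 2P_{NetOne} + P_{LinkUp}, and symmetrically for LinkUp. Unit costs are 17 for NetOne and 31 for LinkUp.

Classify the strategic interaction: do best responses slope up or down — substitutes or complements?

strategic complements

NetOne's profit: π = (P_{NetOne} − 17)(223 − 2P_{NetOne} + P_{LinkUp}).
∂π/∂P_{NetOne} = 257 − 4P_{NetOne} + P_{LinkUp} = 0 ⇒ P_{NetOne} = 64.25 + 0.25P_{LinkUp}.
The best-response slope dP_{NetOne}/dP_{LinkUp} = 0.25 > 0: the reaction function is upward-sloping, so the choices are strategic complements.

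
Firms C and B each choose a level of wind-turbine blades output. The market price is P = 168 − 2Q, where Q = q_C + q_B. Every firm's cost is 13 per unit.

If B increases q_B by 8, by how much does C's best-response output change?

Firm C's profit: π = q_C(168 − 2(q_C + q_B)) − 13q_C.
∂π/∂q_C = 155 − 4q_C − 2q_B = 0, so q_C = 38.75 − 0.5q_B.
The reaction-function slope is −0.5, so an 8-unit rise in q_B moves q_C by −0.5 × 8 = −4. C's best response falls — the actions are strategic substitutes.

-4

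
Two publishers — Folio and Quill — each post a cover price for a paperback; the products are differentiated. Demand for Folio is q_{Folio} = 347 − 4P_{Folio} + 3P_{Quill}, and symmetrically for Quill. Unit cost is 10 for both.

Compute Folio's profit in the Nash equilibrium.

18171.04

Folio's profit: π = (P_{Folio} − 10)(347 − 4P_{Folio} + 3P_{Quill}).
∂π/∂P_{Folio} = 387 − 8P_{Folio} + 3P_{Quill} = 0 ⇒ P_{Folio} = 48.375 + 0.375P_{Quill}.
The game is symmetric, so in equilibrium P_{Quill} = P_{Folio}: the reaction function gives 0.625P_{Folio} = 48.375, hence P_{Folio} = 77.4.
q_{Folio} = 347 − 4·77.4 + 3·77.4 = 269.6.
Profit = (77.4 − 10)·269.6 = 18171.04.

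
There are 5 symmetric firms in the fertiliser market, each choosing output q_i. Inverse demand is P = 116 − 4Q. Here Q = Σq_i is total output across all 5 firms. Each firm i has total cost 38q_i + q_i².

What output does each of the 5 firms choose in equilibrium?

3

A representative firm's profit is π_i = q_i(116 − 4Q) − 38q_i − q_i², with Q = q_i + Σ_{j≠i} q_j.
First-order condition: 78 − 10q_i − 4Σ_{j≠i} q_j = 0.
In a symmetric equilibrium every firm chooses the same q, so Σ_{j≠i} q_j = 4q. The condition becomes 78 − 26q = 0, giving q = 78/26 = 3.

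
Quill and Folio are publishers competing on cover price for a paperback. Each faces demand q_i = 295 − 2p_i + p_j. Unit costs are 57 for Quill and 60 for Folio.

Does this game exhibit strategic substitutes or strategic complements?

strategic complements

Quill's profit: π = (p_{Quill} − 57)(295 − 2p_{Quill} + p_{Folio}).
∂π/∂p_{Quill} = 409 − 4p_{Quill} + p_{Folio} = 0 ⇒ p_{Quill} = 102.25 + 0.25p_{Folio}.
The best-response slope dp_{Quill}/dp_{Folio} = 0.25 > 0: the reaction function is upward-sloping, so the choices are strategic complements.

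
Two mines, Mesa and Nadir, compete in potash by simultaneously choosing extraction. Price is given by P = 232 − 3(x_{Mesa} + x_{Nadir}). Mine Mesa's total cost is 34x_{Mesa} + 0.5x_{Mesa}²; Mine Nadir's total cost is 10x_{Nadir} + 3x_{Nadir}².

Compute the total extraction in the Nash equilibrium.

Mine Mesa's profit: π = x_{Mesa}(232 − 3(x_{Mesa} + x_{Nadir})) − 34x_{Mesa} − 0.5x_{Mesa}².
∂π/∂x_{Mesa} = 198 − 7x_{Mesa} − 3x_{Nadir} = 0, so x_{Mesa} = 198/7 − (3/7)x_{Nadir}.
For Nadir: ∂π/∂x_{Nadir} = 222 − 12x_{Nadir} − 3x_{Mesa} = 0 ⇒ x_{Nadir} = 18.5 − 0.25x_{Mesa}.
Solving the two reaction functions simultaneously: (1 − (−3/7)(−0.25))x_{Mesa} = 198/7 − (3/7)·18.5, so (25/28)x_{Mesa} = 285/14 and x_{Mesa} = 22.8.
Then x_{Nadir} = 18.5 − 0.25·22.8 = 12.8.
Total extraction: 22.8 + 12.8 = 35.6.

35.6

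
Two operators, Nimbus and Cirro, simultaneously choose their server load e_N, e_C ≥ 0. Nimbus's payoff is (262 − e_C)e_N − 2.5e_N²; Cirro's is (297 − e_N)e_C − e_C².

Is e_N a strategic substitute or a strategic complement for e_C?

strategic substitutes

Expanding Nimbus's payoff: 262e_N − e_Ce_N − 2.5e_N².
∂π/∂e_N = 262 − e_C − 5e_N = 0, so e_N = 52.4 − 0.2e_C.
The best-response slope de_N/de_C = −0.2 < 0: the reaction function is downward-sloping, so the choices are strategic substitutes.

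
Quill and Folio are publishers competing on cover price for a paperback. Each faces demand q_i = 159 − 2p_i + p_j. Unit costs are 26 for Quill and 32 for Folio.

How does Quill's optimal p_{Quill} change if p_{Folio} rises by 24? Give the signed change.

6

Quill's profit: π = (p_{Quill} − 26)(159 − 2p_{Quill} + p_{Folio}).
∂π/∂p_{Quill} = 211 − 4p_{Quill} + p_{Folio} = 0 ⇒ p_{Quill} = 52.75 + 0.25p_{Folio}.
The reaction-function slope is 0.25, so a 24-unit rise in p_{Folio} moves p_{Quill} by 0.25 × 24 = 6. Quill's best response rises — the actions are strategic complements.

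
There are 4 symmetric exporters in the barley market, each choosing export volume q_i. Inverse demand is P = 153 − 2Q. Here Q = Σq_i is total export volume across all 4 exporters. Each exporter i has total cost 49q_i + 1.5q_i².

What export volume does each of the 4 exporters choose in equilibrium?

8

A representative exporter's profit is π_i = q_i(153 − 2Q) − 49q_i − 1.5q_i², with Q = q_i + Σ_{j≠i} q_j.
First-order condition: 104 − 7q_i − 2Σ_{j≠i} q_j = 0.
Imposing symmetry (q_j = q for all j) turns Σ_{j≠i} q_j into 3q, so 104 = 13q and q = 8.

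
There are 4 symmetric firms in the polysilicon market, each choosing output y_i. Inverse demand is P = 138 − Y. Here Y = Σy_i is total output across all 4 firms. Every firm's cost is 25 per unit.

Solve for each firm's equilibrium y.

A representative firm's profit is π_i = y_i(138 − Y) − 25y_i, with Y = y_i + Σ_{j≠i} y_j.
First-order condition: 113 − 2y_i − Σ_{j≠i} y_j = 0.
In a symmetric equilibrium every firm chooses the same y, so Σ_{j≠i} y_j = 3y. The condition becomes 113 − 5y = 0, giving y = 113/5 = 22.6.

22.6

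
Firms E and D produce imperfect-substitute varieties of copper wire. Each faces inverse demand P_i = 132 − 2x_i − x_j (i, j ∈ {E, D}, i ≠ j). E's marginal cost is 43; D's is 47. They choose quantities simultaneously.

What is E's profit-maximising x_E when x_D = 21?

Firm E's profit: π = x_E(132 − 2x_E − x_D) − 43x_E.
∂π/∂x_E = 89 − 4x_E − x_D = 0 ⇒ x_E = 22.25 − 0.25x_D.
At x_D = 21: x_E = 22.25 − 0.25·21 = 17.

17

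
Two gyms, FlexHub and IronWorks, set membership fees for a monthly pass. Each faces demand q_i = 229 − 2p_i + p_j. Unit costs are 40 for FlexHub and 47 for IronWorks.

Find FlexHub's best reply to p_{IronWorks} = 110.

104.75

FlexHub's profit: π = (p_{FlexHub} − 40)(229 − 2p_{FlexHub} + p_{IronWorks}).
∂π/∂p_{FlexHub} = 309 − 4p_{FlexHub} + p_{IronWorks} = 0 ⇒ p_{FlexHub} = 77.25 + 0.25p_{IronWorks}.
At p_{IronWorks} = 110: p_{FlexHub} = 77.25 + 0.25·110 = 104.75.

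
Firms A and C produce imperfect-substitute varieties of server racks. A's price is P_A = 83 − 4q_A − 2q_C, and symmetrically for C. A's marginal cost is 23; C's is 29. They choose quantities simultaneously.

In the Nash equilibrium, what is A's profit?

Firm A's profit: π = q_A(83 − 4q_A − 2q_C) − 23q_A.
∂π/∂q_A = 60 − 8q_A − 2q_C = 0 ⇒ q_A = 7.5 − 0.25q_C.
Similarly q_C = 6.75 − 0.25q_A.
Plugging q_C into A's best response: q_A = 7.5 − 0.25(6.75 − 0.25q_A) ⇒ 0.9375q_A = 5.8125, so q_A = 6.2.
Then q_C = 6.75 − 0.25·6.2 = 5.2.
P_A = 83 − 4·6.2 − 2·5.2 = 47.8.
Profit = (47.8 − 23)·6.2 = 153.76.

153.76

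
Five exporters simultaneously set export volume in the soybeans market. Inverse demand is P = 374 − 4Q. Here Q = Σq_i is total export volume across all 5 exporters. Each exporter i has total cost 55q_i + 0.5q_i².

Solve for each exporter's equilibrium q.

A representative exporter's profit is π_i = q_i(374 − 4Q) − 55q_i − 0.5q_i², with Q = q_i + Σ_{j≠i} q_j.
First-order condition: 319 − 9q_i − 4Σ_{j≠i} q_j = 0.
Imposing symmetry (q_j = q for all j) turns Σ_{j≠i} q_j into 4q, so 319 = 25q and q = 12.76.

12.76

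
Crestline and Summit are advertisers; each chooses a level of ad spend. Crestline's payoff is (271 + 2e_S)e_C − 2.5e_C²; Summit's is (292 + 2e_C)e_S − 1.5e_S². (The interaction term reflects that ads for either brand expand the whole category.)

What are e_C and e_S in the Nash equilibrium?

Expanding Crestline's payoff: 271e_C + 2e_Se_C − 2.5e_C².
∂π/∂e_C = 271 + 2e_S − 5e_C = 0, so e_C = 54.2 + 0.4e_S.
Likewise for Summit: e_S = 292/3 + (2/3)e_C.
Plugging e_S into Crestline's best response: e_C = 54.2 + 0.4(292/3 + (2/3)e_C) ⇒ (11/15)e_C = 1397/15, so e_C = 127.
Then e_S = 292/3 + (2/3)·127 = 182.

127, 182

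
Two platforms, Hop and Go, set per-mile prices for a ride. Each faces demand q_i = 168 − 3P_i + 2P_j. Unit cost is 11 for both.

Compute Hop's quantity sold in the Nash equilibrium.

117.75

Hop's profit: π = (P_{Hop} − 11)(168 − 3P_{Hop} + 2P_{Go}).
∂π/∂P_{Hop} = 201 − 6P_{Hop} + 2P_{Go} = 0 ⇒ P_{Hop} = 33.5 + (1/3)P_{Go}.
By symmetry P_{Go} = P_{Hop}; substituting into the reaction function, (2/3)P_{Hop} = 33.5 and P_{Hop} = 50.25.
q_{Hop} = 168 − 3·50.25 + 2·50.25 = 117.75.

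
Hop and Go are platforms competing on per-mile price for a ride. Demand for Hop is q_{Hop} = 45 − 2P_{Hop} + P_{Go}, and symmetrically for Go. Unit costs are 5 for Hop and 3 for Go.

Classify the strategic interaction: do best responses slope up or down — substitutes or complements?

strategic complements

Hop's profit: π = (P_{Hop} − 5)(45 − 2P_{Hop} + P_{Go}).
∂π/∂P_{Hop} = 55 − 4P_{Hop} + P_{Go} = 0 ⇒ P_{Hop} = 13.75 + 0.25P_{Go}.
The best-response slope dP_{Hop}/dP_{Go} = 0.25 > 0: the reaction function is upward-sloping, so the choices are strategic complements.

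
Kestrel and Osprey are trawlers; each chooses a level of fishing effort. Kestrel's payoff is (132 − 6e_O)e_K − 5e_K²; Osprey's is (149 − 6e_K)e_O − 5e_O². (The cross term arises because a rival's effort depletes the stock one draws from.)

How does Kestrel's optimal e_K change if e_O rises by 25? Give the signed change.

Expanding Kestrel's payoff: 132e_K − 6e_Oe_K − 5e_K².
∂π/∂e_K = 132 − 6e_O − 10e_K = 0, so e_K = 13.2 − 0.6e_O.
The reaction-function slope is −0.6, so a 25-unit rise in e_O moves e_K by −0.6 × 25 = −15. Kestrel's best response falls — the actions are strategic substitutes.

-15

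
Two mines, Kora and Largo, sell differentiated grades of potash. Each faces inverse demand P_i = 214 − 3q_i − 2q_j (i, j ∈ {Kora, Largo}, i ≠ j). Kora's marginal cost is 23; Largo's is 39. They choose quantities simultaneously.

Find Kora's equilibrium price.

Mine Kora's profit: π = q_{Kora}(214 − 3q_{Kora} − 2q_{Largo}) − 23q_{Kora}.
∂π/∂q_{Kora} = 191 − 6q_{Kora} − 2q_{Largo} = 0 ⇒ q_{Kora} = 191/6 − (1/3)q_{Largo}.
Similarly q_{Largo} = 175/6 − (1/3)q_{Kora}.
Plugging q_{Largo} into Kora's best response: q_{Kora} = 191/6 − (1/3)(175/6 − (1/3)q_{Kora}) ⇒ (8/9)q_{Kora} = 199/9, so q_{Kora} = 24.875.
Then q_{Largo} = 175/6 − (1/3)·24.875 = 20.875.
P_{Kora} = 214 − 3·24.875 − 2·20.875 = 97.625.

97.625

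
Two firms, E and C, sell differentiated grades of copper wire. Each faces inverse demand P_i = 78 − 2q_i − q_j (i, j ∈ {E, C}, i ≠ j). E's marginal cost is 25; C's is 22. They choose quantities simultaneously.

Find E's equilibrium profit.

Firm E's profit: π = q_E(78 − 2q_E − q_C) − 25q_E.
∂π/∂q_E = 53 − 4q_E − q_C = 0 ⇒ q_E = 13.25 − 0.25q_C.
Similarly q_C = 14 − 0.25q_E.
Solving the two reaction functions simultaneously: (1 − (−0.25)(−0.25))q_E = 13.25 − 0.25·14, so 0.9375q_E = 9.75 and q_E = 10.4.
Then q_C = 14 − 0.25·10.4 = 11.4.
P_E = 78 − 2·10.4 − 11.4 = 45.8.
Profit = (45.8 − 25)·10.4 = 216.32.

216.32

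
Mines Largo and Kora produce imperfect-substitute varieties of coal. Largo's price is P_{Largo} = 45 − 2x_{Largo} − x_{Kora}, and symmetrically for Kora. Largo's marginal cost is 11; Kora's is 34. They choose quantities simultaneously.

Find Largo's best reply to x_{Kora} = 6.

Mine Largo's profit: π = x_{Largo}(45 − 2x_{Largo} − x_{Kora}) − 11x_{Largo}.
∂π/∂x_{Largo} = 34 − 4x_{Largo} − x_{Kora} = 0 ⇒ x_{Largo} = 8.5 − 0.25x_{Kora}.
At x_{Kora} = 6: x_{Largo} = 8.5 − 0.25·6 = 7.

7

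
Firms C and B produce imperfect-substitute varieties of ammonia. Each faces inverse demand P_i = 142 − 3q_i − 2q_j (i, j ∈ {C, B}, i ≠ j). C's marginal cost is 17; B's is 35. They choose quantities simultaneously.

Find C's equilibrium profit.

Firm C's profit: π = q_C(142 − 3q_C − 2q_B) − 17q_C.
∂π/∂q_C = 125 − 6q_C − 2q_B = 0 ⇒ q_C = 125/6 − (1/3)q_B.
Similarly q_B = 107/6 − (1/3)q_C.
Solving the two reaction functions simultaneously: (1 − (−1/3)(−1/3))q_C = 125/6 − (1/3)·(107/6), so (8/9)q_C = 134/9 and q_C = 16.75.
Then q_B = 107/6 − (1/3)·16.75 = 12.25.
P_C = 142 − 3·16.75 − 2·12.25 = 67.25.
Profit = (67.25 − 17)·16.75 = 841.6875.

841.6875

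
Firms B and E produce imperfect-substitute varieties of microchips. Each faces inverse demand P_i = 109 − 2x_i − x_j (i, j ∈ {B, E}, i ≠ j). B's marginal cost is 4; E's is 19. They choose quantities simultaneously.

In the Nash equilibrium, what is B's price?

Firm B's profit: π = x_B(109 − 2x_B − x_E) − 4x_B.
∂π/∂x_B = 105 − 4x_B − x_E = 0 ⇒ x_B = 26.25 − 0.25x_E.
Similarly x_E = 22.5 − 0.25x_B.
Plugging x_E into B's best response: x_B = 26.25 − 0.25(22.5 − 0.25x_B) ⇒ 0.9375x_B = 20.625, so x_B = 22.
Then x_E = 22.5 − 0.25·22 = 17.
P_B = 109 − 2·22 − 17 = 48.

48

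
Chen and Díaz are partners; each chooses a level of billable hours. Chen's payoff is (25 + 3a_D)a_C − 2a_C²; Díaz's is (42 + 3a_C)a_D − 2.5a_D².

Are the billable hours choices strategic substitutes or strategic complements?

strategic complements

Expanding Chen's payoff: 25a_C + 3a_Da_C − 2a_C².
∂π/∂a_C = 25 + 3a_D − 4a_C = 0, so a_C = 6.25 + 0.75a_D.
The best-response slope da_C/da_D = 0.75 > 0: the reaction function is upward-sloping, so the choices are strategic complements.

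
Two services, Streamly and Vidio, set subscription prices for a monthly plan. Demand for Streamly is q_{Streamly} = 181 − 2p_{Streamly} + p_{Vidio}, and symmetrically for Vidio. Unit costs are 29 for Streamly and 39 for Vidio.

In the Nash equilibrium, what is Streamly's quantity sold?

Streamly's profit: π = (p_{Streamly} − 29)(181 − 2p_{Streamly} + p_{Vidio}).
∂π/∂p_{Streamly} = 239 − 4p_{Streamly} + p_{Vidio} = 0 ⇒ p_{Streamly} = 59.75 + 0.25p_{Vidio}.
Similarly p_{Vidio} = 64.75 + 0.25p_{Streamly}.
Substituting the second reaction function into the first: p_{Streamly} = 59.75 + 0.25(64.75 + 0.25p_{Streamly}), which gives 0.9375p_{Streamly} = 75.9375 ⇒ p_{Streamly} = 81.
Then p_{Vidio} = 64.75 + 0.25·81 = 85.
q_{Streamly} = 181 − 2·81 + 85 = 104.

104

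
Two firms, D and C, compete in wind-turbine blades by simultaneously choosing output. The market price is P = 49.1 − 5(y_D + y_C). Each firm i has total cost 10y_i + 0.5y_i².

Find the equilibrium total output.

Firm D's profit: π = y_D(49.1 − 5(y_D + y_C)) − 10y_D − 0.5y_D².
∂π/∂y_D = 39.1 − 11y_D − 5y_C = 0, so y_D = 391/110 − (5/11)y_C.
Setting y_D = y_C in the reaction function: y_D = 391/110 − (5/11)y_D, so y_D = (391/110) / (16/11) = 391/160.
Total output: 391/160 + 391/160 = 4.8875.

4.8875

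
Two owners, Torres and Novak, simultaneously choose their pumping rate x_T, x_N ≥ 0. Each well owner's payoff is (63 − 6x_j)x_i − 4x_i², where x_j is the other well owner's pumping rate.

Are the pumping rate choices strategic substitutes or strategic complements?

Torres's payoff is (63 − 6x_N)x_T − 4x_T².
∂π/∂x_T = 63 − 6x_N − 8x_T = 0, so x_T = 7.875 − 0.75x_N.
The best-response slope dx_T/dx_N = −0.75 < 0: the reaction function is downward-sloping, so the choices are strategic substitutes.

strategic substitutes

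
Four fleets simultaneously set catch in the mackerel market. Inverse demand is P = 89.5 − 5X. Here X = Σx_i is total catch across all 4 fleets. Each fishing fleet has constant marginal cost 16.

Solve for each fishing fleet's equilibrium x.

A representative fishing fleet's profit is π_i = x_i(89.5 − 5X) − 16x_i, with X = x_i + Σ_{j≠i} x_j.
First-order condition: 73.5 − 10x_i − 5Σ_{j≠i} x_j = 0.
Imposing symmetry (x_j = x for all j) turns Σ_{j≠i} x_j into 3x, so 73.5 = 25x and x = 2.94.

2.94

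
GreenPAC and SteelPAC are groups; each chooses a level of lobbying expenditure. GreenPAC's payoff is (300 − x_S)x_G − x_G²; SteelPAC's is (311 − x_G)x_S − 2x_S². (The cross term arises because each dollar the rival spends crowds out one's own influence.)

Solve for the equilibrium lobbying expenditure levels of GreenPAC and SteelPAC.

127, 46

Expanding GreenPAC's payoff: 300x_G − x_Sx_G − x_G².
∂π/∂x_G = 300 − x_S − 2x_G = 0, so x_G = 150 − 0.5x_S.
Likewise for SteelPAC: x_S = 77.75 − 0.25x_G.
Solving the two reaction functions simultaneously: (1 − (−0.5)(−0.25))x_G = 150 − 0.5·77.75, so 0.875x_G = 111.125 and x_G = 127.
Then x_S = 77.75 − 0.25·127 = 46.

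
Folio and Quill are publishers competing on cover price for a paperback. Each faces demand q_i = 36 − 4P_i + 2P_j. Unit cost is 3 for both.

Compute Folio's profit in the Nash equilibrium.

100

Folio's profit: π = (P_{Folio} − 3)(36 − 4P_{Folio} + 2P_{Quill}).
∂π/∂P_{Folio} = 48 − 8P_{Folio} + 2P_{Quill} = 0 ⇒ P_{Folio} = 6 + 0.25P_{Quill}.
By symmetry P_{Quill} = P_{Folio}; substituting into the reaction function, 0.75P_{Folio} = 6 and P_{Folio} = 8.
q_{Folio} = 36 − 4·8 + 2·8 = 20.
Profit = (8 − 3)·20 = 100.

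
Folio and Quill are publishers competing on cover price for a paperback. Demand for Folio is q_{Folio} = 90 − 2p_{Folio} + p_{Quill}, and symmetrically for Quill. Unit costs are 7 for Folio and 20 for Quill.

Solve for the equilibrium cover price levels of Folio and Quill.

36.4, 41.6

Folio's profit: π = (p_{Folio} − 7)(90 − 2p_{Folio} + p_{Quill}).
∂π/∂p_{Folio} = 104 − 4p_{Folio} + p_{Quill} = 0 ⇒ p_{Folio} = 26 + 0.25p_{Quill}.
Similarly p_{Quill} = 32.5 + 0.25p_{Folio}.
Plugging p_{Quill} into Folio's best response: p_{Folio} = 26 + 0.25(32.5 + 0.25p_{Folio}) ⇒ 0.9375p_{Folio} = 34.125, so p_{Folio} = 36.4.
Then p_{Quill} = 32.5 + 0.25·36.4 = 41.6.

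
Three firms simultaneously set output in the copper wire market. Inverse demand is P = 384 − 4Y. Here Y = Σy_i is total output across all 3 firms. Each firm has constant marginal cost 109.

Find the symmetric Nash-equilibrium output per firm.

A representative firm's profit is π_i = y_i(384 − 4Y) − 109y_i, with Y = y_i + Σ_{j≠i} y_j.
First-order condition: 275 − 8y_i − 4Σ_{j≠i} y_j = 0.
In a symmetric equilibrium every firm chooses the same y, so Σ_{j≠i} y_j = 2y. The condition becomes 275 − 16y = 0, giving y = 275/16 = 17.1875.

17.1875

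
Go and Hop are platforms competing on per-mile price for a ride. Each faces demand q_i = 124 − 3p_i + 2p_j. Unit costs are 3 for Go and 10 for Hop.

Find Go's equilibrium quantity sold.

Go's profit: π = (p_{Go} − 3)(124 − 3p_{Go} + 2p_{Hop}).
∂π/∂p_{Go} = 133 − 6p_{Go} + 2p_{Hop} = 0 ⇒ p_{Go} = 133/6 + (1/3)p_{Hop}.
Similarly p_{Hop} = 77/3 + (1/3)p_{Go}.
Solving the two reaction functions simultaneously: (1 − (1/3)(1/3))p_{Go} = 133/6 + (1/3)·(77/3), so (8/9)p_{Go} = 553/18 and p_{Go} = 34.5625.
Then p_{Hop} = 77/3 + (1/3)·34.5625 = 37.1875.
q_{Go} = 124 − 3·34.5625 + 2·37.1875 = 94.6875.

94.6875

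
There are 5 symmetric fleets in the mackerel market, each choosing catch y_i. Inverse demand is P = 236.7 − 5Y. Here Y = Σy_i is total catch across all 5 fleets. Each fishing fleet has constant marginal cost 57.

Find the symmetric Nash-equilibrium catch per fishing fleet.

5.99

A representative fishing fleet's profit is π_i = y_i(236.7 − 5Y) − 57y_i, with Y = y_i + Σ_{j≠i} y_j.
First-order condition: 179.7 − 10y_i − 5Σ_{j≠i} y_j = 0.
Imposing symmetry (y_j = y for all j) turns Σ_{j≠i} y_j into 4y, so 179.7 = 30y and y = 5.99.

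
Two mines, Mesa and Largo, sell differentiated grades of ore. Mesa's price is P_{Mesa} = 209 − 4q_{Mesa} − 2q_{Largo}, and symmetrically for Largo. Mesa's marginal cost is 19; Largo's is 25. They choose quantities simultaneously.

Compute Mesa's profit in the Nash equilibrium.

Mine Mesa's profit: π = q_{Mesa}(209 − 4q_{Mesa} − 2q_{Largo}) − 19q_{Mesa}.
∂π/∂q_{Mesa} = 190 − 8q_{Mesa} − 2q_{Largo} = 0 ⇒ q_{Mesa} = 23.75 − 0.25q_{Largo}.
Similarly q_{Largo} = 23 − 0.25q_{Mesa}.
Plugging q_{Largo} into Mesa's best response: q_{Mesa} = 23.75 − 0.25(23 − 0.25q_{Mesa}) ⇒ 0.9375q_{Mesa} = 18, so q_{Mesa} = 19.2.
Then q_{Largo} = 23 − 0.25·19.2 = 18.2.
P_{Mesa} = 209 − 4·19.2 − 2·18.2 = 95.8.
Profit = (95.8 − 19)·19.2 = 1474.56.

1474.56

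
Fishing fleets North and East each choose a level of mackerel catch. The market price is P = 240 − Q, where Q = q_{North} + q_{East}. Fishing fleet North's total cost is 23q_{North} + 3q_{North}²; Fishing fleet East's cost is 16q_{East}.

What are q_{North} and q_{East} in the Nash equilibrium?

Fishing fleet North's profit: π = q_{North}(240 − (q_{North} + q_{East})) − 23q_{North} − 3q_{North}².
∂π/∂q_{North} = 217 − 8q_{North} − q_{East} = 0, so q_{North} = 27.125 − 0.125q_{East}.
For East: ∂π/∂q_{East} = 224 − 2q_{East} − q_{North} = 0 ⇒ q_{East} = 112 − 0.5q_{North}.
Substituting the second reaction function into the first: q_{North} = 27.125 − 0.125(112 − 0.5q_{North}), which gives 0.9375q_{North} = 13.125 ⇒ q_{North} = 14.
Then q_{East} = 112 − 0.5·14 = 105.

14, 105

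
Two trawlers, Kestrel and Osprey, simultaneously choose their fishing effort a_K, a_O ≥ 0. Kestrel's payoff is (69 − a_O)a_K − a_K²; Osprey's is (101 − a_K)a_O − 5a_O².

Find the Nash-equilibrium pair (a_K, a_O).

31, 7

Expanding Kestrel's payoff: 69a_K − a_Oa_K − a_K².
∂π/∂a_K = 69 − a_O − 2a_K = 0, so a_K = 34.5 − 0.5a_O.
Likewise for Osprey: a_O = 10.1 − 0.1a_K.
Substituting the second reaction function into the first: a_K = 34.5 − 0.5(10.1 − 0.1a_K), which gives 0.95a_K = 29.45 ⇒ a_K = 31.
Then a_O = 10.1 − 0.1·31 = 7.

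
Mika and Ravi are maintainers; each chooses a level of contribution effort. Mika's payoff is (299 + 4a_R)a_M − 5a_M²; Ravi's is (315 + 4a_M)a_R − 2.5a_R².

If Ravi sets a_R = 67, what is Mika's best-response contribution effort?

Expanding Mika's payoff: 299a_M + 4a_Ra_M − 5a_M².
∂π/∂a_M = 299 + 4a_R − 10a_M = 0, so a_M = 29.9 + 0.4a_R.
At a_R = 67: a_M = 29.9 + 0.4·67 = 56.7.

56.7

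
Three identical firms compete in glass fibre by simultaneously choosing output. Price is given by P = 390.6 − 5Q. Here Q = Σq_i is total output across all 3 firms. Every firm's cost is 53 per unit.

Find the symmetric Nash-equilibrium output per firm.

A representative firm's profit is π_i = q_i(390.6 − 5Q) − 53q_i, with Q = q_i + Σ_{j≠i} q_j.
First-order condition: 337.6 − 10q_i − 5Σ_{j≠i} q_j = 0.
With identical firms, set every q_j = q: then 337.6 − 10q − 10q = 0, i.e. q = 337.6/20 = 16.88.

16.88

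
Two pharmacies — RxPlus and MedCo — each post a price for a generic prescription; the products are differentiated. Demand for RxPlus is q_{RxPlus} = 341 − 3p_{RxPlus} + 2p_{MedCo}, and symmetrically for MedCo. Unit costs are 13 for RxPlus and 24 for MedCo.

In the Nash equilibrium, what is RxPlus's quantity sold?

252.1875

RxPlus's profit: π = (p_{RxPlus} − 13)(341 − 3p_{RxPlus} + 2p_{MedCo}).
∂π/∂p_{RxPlus} = 380 − 6p_{RxPlus} + 2p_{MedCo} = 0 ⇒ p_{RxPlus} = 190/3 + (1/3)p_{MedCo}.
Similarly p_{MedCo} = 413/6 + (1/3)p_{RxPlus}.
Solving the two reaction functions simultaneously: (1 − (1/3)(1/3))p_{RxPlus} = 190/3 + (1/3)·(413/6), so (8/9)p_{RxPlus} = 1553/18 and p_{RxPlus} = 97.0625.
Then p_{MedCo} = 413/6 + (1/3)·97.0625 = 101.1875.
q_{RxPlus} = 341 − 3·97.0625 + 2·101.1875 = 252.1875.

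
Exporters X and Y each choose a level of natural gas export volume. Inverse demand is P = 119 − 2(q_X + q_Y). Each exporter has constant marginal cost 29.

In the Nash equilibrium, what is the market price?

59

Exporter X's profit: π = q_X(119 − 2(q_X + q_Y)) − 29q_X.
∂π/∂q_X = 90 − 4q_X − 2q_Y = 0, so q_X = 22.5 − 0.5q_Y.
The game is symmetric, so in equilibrium q_Y = q_X: the reaction function gives 1.5q_X = 22.5, hence q_X = 15.
Equilibrium price: P = 119 − 2·30 = 59.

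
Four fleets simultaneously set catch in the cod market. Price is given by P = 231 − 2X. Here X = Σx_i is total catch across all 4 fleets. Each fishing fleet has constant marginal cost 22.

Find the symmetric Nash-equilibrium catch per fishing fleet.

20.9

A representative fishing fleet's profit is π_i = x_i(231 − 2X) − 22x_i, with X = x_i + Σ_{j≠i} x_j.
First-order condition: 209 − 4x_i − 2Σ_{j≠i} x_j = 0.
With identical fishing fleets, set every x_j = x: then 209 − 4x − 6x = 0, i.e. x = 209/10 = 20.9.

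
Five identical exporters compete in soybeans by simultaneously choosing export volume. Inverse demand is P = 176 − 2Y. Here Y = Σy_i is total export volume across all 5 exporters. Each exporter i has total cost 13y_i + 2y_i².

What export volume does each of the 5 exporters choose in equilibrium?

A representative exporter's profit is π_i = y_i(176 − 2Y) − 13y_i − 2y_i², with Y = y_i + Σ_{j≠i} y_j.
First-order condition: 163 − 8y_i − 2Σ_{j≠i} y_j = 0.
Imposing symmetry (y_j = y for all j) turns Σ_{j≠i} y_j into 4y, so 163 = 16y and y = 10.1875.

10.1875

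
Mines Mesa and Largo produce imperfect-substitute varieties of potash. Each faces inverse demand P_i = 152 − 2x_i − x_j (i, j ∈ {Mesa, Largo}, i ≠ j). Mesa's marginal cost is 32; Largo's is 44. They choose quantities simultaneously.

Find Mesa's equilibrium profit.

1230.08

Mine Mesa's profit: π = x_{Mesa}(152 − 2x_{Mesa} − x_{Largo}) − 32x_{Mesa}.
∂π/∂x_{Mesa} = 120 − 4x_{Mesa} − x_{Largo} = 0 ⇒ x_{Mesa} = 30 − 0.25x_{Largo}.
Similarly x_{Largo} = 27 − 0.25x_{Mesa}.
Substituting the second reaction function into the first: x_{Mesa} = 30 − 0.25(27 − 0.25x_{Mesa}), which gives 0.9375x_{Mesa} = 23.25 ⇒ x_{Mesa} = 24.8.
Then x_{Largo} = 27 − 0.25·24.8 = 20.8.
P_{Mesa} = 152 − 2·24.8 − 20.8 = 81.6.
Profit = (81.6 − 32)·24.8 = 1230.08.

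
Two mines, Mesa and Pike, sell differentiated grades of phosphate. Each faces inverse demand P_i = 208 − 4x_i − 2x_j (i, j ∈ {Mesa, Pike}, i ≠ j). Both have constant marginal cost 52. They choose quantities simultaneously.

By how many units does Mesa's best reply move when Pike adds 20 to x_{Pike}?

-5

Mine Mesa's profit: π = x_{Mesa}(208 − 4x_{Mesa} − 2x_{Pike}) − 52x_{Mesa}.
∂π/∂x_{Mesa} = 156 − 8x_{Mesa} − 2x_{Pike} = 0 ⇒ x_{Mesa} = 19.5 − 0.25x_{Pike}.
The reaction-function slope is −0.25, so a 20-unit rise in x_{Pike} moves x_{Mesa} by −0.25 × 20 = −5. Mesa's best response falls — the actions are strategic substitutes.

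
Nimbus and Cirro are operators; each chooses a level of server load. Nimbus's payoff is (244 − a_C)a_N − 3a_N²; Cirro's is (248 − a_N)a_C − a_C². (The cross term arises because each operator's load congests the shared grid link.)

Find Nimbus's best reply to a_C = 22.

Expanding Nimbus's payoff: 244a_N − a_Ca_N − 3a_N².
∂π/∂a_N = 244 − a_C − 6a_N = 0, so a_N = 122/3 − (1/6)a_C.
At a_C = 22: a_N = 122/3 − (1/6)·22 = 37.

37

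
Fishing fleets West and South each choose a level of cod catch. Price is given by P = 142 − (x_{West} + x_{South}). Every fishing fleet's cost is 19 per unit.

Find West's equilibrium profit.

Fishing fleet West's profit: π = x_{West}(142 − (x_{West} + x_{South})) − 19x_{West}.
∂π/∂x_{West} = 123 − 2x_{West} − x_{South} = 0, so x_{West} = 61.5 − 0.5x_{South}.
By symmetry x_{South} = x_{West}; substituting into the reaction function, 1.5x_{West} = 61.5 and x_{West} = 41.
Price P = 142 − 82 = 60.
West's profit: (60 − 19)·41 = 1681.

1681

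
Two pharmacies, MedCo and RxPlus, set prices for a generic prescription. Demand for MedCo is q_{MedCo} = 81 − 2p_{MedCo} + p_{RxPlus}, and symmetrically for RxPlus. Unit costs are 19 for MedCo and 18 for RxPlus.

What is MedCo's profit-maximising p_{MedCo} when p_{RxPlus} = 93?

53

MedCo's profit: π = (p_{MedCo} − 19)(81 − 2p_{MedCo} + p_{RxPlus}).
∂π/∂p_{MedCo} = 119 − 4p_{MedCo} + p_{RxPlus} = 0 ⇒ p_{MedCo} = 29.75 + 0.25p_{RxPlus}.
At p_{RxPlus} = 93: p_{MedCo} = 29.75 + 0.25·93 = 53.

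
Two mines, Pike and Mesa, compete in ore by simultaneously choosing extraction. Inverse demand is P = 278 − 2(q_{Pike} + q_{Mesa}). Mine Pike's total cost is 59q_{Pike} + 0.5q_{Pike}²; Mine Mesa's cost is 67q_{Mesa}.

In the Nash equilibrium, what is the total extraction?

Mine Pike's profit: π = q_{Pike}(278 − 2(q_{Pike} + q_{Mesa})) − 59q_{Pike} − 0.5q_{Pike}².
∂π/∂q_{Pike} = 219 − 5q_{Pike} − 2q_{Mesa} = 0, so q_{Pike} = 43.8 − 0.4q_{Mesa}.
For Mesa: ∂π/∂q_{Mesa} = 211 − 4q_{Mesa} − 2q_{Pike} = 0 ⇒ q_{Mesa} = 52.75 − 0.5q_{Pike}.
Substituting the second reaction function into the first: q_{Pike} = 43.8 − 0.4(52.75 − 0.5q_{Pike}), which gives 0.8q_{Pike} = 22.7 ⇒ q_{Pike} = 28.375.
Then q_{Mesa} = 52.75 − 0.5·28.375 = 38.5625.
Total extraction: 28.375 + 38.5625 = 66.9375.

66.9375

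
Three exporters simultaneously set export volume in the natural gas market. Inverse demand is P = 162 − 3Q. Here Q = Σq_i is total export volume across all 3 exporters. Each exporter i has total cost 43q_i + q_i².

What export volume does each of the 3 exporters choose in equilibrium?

8.5

A representative exporter's profit is π_i = q_i(162 − 3Q) − 43q_i − q_i², with Q = q_i + Σ_{j≠i} q_j.
First-order condition: 119 − 8q_i − 3Σ_{j≠i} q_j = 0.
In a symmetric equilibrium every exporter chooses the same q, so Σ_{j≠i} q_j = 2q. The condition becomes 119 − 14q = 0, giving q = 119/14 = 8.5.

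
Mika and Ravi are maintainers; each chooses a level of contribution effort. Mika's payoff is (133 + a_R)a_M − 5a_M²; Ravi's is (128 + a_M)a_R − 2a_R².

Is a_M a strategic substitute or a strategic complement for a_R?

Expanding Mika's payoff: 133a_M + a_Ra_M − 5a_M².
∂π/∂a_M = 133 + a_R − 10a_M = 0, so a_M = 13.3 + 0.1a_R.
The best-response slope da_M/da_R = 0.1 > 0: the reaction function is upward-sloping, so the choices are strategic complements.

strategic complements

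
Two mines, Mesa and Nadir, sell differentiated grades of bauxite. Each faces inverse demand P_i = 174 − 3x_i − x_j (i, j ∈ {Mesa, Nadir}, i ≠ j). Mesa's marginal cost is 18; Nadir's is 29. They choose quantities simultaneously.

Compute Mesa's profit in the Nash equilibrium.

Mine Mesa's profit: π = x_{Mesa}(174 − 3x_{Mesa} − x_{Nadir}) − 18x_{Mesa}.
∂π/∂x_{Mesa} = 156 − 6x_{Mesa} − x_{Nadir} = 0 ⇒ x_{Mesa} = 26 − (1/6)x_{Nadir}.
Similarly x_{Nadir} = 145/6 − (1/6)x_{Mesa}.
Substituting the second reaction function into the first: x_{Mesa} = 26 − (1/6)(145/6 − (1/6)x_{Mesa}), which gives (35/36)x_{Mesa} = 791/36 ⇒ x_{Mesa} = 22.6.
Then x_{Nadir} = 145/6 − (1/6)·22.6 = 20.4.
P_{Mesa} = 174 − 3·22.6 − 20.4 = 85.8.
Profit = (85.8 − 18)·22.6 = 1532.28.

1532.28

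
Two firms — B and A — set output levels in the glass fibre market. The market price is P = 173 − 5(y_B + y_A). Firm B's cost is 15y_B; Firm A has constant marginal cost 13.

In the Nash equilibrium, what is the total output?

21.2

Firm B's profit: π = y_B(173 − 5(y_B + y_A)) − 15y_B.
∂π/∂y_B = 158 − 10y_B − 5y_A = 0, so y_B = 15.8 − 0.5y_A.
By the same steps for A: y_A = 16 − 0.5y_B.
Plugging y_A into B's best response: y_B = 15.8 − 0.5(16 − 0.5y_B) ⇒ 0.75y_B = 7.8, so y_B = 10.4.
Then y_A = 16 − 0.5·10.4 = 10.8.
Total output: 10.4 + 10.8 = 21.2.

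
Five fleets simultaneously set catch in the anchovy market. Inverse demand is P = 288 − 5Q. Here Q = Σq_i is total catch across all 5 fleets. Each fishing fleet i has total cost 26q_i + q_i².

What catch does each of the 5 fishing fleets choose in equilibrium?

A representative fishing fleet's profit is π_i = q_i(288 − 5Q) − 26q_i − q_i², with Q = q_i + Σ_{j≠i} q_j.
First-order condition: 262 − 12q_i − 5Σ_{j≠i} q_j = 0.
With identical fishing fleets, set every q_j = q: then 262 − 12q − 20q = 0, i.e. q = 262/32 = 8.1875.

8.1875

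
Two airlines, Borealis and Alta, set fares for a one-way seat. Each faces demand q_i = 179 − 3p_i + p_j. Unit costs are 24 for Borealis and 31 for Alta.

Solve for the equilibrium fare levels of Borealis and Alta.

50.8, 53.8

Borealis's profit: π = (p_{Borealis} − 24)(179 − 3p_{Borealis} + p_{Alta}).
∂π/∂p_{Borealis} = 251 − 6p_{Borealis} + p_{Alta} = 0 ⇒ p_{Borealis} = 251/6 + (1/6)p_{Alta}.
Similarly p_{Alta} = 136/3 + (1/6)p_{Borealis}.
Solving the two reaction functions simultaneously: (1 − (1/6)(1/6))p_{Borealis} = 251/6 + (1/6)·(136/3), so (35/36)p_{Borealis} = 889/18 and p_{Borealis} = 50.8.
Then p_{Alta} = 136/3 + (1/6)·50.8 = 53.8.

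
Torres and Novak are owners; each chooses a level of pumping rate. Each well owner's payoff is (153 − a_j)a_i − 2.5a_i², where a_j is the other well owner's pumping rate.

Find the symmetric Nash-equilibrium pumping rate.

Torres's payoff is (153 − a_N)a_T − 2.5a_T².
∂π/∂a_T = 153 − a_N − 5a_T = 0, so a_T = 30.6 − 0.2a_N.
The game is symmetric, so in equilibrium a_N = a_T: the reaction function gives 1.2a_T = 30.6, hence a_T = 25.5.

25.5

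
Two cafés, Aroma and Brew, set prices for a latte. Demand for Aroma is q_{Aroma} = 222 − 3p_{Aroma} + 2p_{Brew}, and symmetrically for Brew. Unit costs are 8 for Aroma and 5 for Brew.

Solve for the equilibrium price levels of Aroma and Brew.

Aroma's profit: π = (p_{Aroma} − 8)(222 − 3p_{Aroma} + 2p_{Brew}).
∂π/∂p_{Aroma} = 246 − 6p_{Aroma} + 2p_{Brew} = 0 ⇒ p_{Aroma} = 41 + (1/3)p_{Brew}.
Similarly p_{Brew} = 39.5 + (1/3)p_{Aroma}.
Solving the two reaction functions simultaneously: (1 − (1/3)(1/3))p_{Aroma} = 41 + (1/3)·39.5, so (8/9)p_{Aroma} = 325/6 and p_{Aroma} = 60.9375.
Then p_{Brew} = 39.5 + (1/3)·60.9375 = 59.8125.

60.9375, 59.8125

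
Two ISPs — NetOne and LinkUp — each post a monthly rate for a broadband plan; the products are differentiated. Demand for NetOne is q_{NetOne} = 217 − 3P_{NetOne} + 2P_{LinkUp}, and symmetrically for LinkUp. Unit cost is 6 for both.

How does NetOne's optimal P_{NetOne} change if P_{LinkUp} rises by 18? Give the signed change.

6

NetOne's profit: π = (P_{NetOne} − 6)(217 − 3P_{NetOne} + 2P_{LinkUp}).
∂π/∂P_{NetOne} = 235 − 6P_{NetOne} + 2P_{LinkUp} = 0 ⇒ P_{NetOne} = 235/6 + (1/3)P_{LinkUp}.
The reaction-function slope is 1/3, so an 18-unit rise in P_{LinkUp} moves P_{NetOne} by 1/3 × 18 = 6. NetOne's best response rises — the actions are strategic complements.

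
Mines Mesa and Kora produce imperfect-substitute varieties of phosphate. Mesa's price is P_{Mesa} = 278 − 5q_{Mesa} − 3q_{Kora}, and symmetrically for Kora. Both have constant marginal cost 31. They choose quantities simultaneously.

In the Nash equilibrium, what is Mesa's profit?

Mine Mesa's profit: π = q_{Mesa}(278 − 5q_{Mesa} − 3q_{Kora}) − 31q_{Mesa}.
∂π/∂q_{Mesa} = 247 − 10q_{Mesa} − 3q_{Kora} = 0 ⇒ q_{Mesa} = 24.7 − 0.3q_{Kora}.
Setting q_{Mesa} = q_{Kora} in the reaction function: q_{Mesa} = 24.7 − 0.3q_{Mesa}, so q_{Mesa} = 24.7 / 1.3 = 19.
P_{Mesa} = 278 − 5·19 − 3·19 = 126.
Profit = (126 − 31)·19 = 1805.

1805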